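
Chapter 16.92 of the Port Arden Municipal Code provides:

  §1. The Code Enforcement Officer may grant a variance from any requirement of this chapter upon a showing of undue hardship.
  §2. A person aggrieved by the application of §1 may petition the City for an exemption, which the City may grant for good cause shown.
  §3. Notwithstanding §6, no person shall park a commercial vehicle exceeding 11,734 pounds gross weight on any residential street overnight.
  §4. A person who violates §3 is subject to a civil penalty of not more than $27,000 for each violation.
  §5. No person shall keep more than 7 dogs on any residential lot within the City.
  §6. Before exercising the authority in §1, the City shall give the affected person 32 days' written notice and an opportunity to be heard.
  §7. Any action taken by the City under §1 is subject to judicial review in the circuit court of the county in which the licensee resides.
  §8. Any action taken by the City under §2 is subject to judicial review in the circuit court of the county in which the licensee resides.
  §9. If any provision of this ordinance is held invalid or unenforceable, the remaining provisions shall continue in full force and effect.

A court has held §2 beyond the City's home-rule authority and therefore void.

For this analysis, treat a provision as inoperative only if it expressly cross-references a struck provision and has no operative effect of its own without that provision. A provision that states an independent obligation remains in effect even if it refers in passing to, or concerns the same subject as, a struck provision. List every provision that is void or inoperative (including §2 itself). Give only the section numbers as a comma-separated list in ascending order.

§2 is struck. The only function of §8 is the judicial-review right for §2, so it cannot stand once §2 is removed. Under the severability clause in §9, the remaining provisions continue in force. That leaves §1, §3, §4, §5, §6, §7, and §9 in effect.

2, 8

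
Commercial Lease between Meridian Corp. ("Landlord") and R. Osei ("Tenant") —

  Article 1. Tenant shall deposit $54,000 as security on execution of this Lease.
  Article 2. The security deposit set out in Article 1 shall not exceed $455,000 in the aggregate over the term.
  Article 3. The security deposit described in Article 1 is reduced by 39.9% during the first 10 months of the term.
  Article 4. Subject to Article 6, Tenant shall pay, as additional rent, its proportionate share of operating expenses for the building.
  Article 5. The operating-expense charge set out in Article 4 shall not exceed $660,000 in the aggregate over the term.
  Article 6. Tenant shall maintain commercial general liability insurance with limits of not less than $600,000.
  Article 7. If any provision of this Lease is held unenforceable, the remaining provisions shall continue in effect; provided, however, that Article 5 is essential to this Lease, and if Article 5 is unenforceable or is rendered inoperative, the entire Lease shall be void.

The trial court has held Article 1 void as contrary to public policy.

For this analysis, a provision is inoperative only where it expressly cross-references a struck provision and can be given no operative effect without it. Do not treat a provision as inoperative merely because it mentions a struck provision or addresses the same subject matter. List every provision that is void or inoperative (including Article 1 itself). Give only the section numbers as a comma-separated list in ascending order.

1, 2, 3

Article 1 is struck. The whole of Article 2 is the aggregate cap on the security deposit, defined by reference to Article 1, so Article 2 cannot stand once Article 1 is removed. Article 3 does nothing except set the introductory reduction to the security deposit by reference to Article 1; with Article 1 gone it has no independent effect and is inoperative. Article 7 makes Article 5 an essential term, but Article 5 is unaffected, so the severability proviso in Article 7 preserves the remaining provisions. That leaves Article 4, Article 5, Article 6, and Article 7 in effect.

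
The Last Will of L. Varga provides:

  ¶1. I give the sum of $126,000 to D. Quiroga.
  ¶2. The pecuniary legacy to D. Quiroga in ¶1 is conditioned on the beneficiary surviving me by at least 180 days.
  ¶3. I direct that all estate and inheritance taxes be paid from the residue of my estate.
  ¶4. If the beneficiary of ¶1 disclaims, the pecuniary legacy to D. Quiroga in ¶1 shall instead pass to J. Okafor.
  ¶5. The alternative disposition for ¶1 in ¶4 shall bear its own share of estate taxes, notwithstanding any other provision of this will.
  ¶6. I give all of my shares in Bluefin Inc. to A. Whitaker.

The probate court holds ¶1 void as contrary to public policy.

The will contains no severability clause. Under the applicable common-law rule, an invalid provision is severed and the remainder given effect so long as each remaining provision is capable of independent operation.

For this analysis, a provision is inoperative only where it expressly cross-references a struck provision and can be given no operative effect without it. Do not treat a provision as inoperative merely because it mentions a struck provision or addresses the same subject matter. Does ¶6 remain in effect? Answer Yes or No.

Yes

¶1 is struck. The only function of ¶2 is the survivorship condition on ¶1, so it cannot stand once ¶1 is removed. ¶4 merely fixes the alternative disposition for ¶1; with ¶1 gone it has nothing to operate on and falls away. The only function of ¶5 is the tax charge on ¶4, so it cannot stand once ¶4 is removed. With no severability clause, the stated default rule severs what cannot stand and enforces each remaining provision that can operate on its own. That leaves ¶3 and ¶6 in effect. ¶6 is among the surviving provisions, so the answer is yes.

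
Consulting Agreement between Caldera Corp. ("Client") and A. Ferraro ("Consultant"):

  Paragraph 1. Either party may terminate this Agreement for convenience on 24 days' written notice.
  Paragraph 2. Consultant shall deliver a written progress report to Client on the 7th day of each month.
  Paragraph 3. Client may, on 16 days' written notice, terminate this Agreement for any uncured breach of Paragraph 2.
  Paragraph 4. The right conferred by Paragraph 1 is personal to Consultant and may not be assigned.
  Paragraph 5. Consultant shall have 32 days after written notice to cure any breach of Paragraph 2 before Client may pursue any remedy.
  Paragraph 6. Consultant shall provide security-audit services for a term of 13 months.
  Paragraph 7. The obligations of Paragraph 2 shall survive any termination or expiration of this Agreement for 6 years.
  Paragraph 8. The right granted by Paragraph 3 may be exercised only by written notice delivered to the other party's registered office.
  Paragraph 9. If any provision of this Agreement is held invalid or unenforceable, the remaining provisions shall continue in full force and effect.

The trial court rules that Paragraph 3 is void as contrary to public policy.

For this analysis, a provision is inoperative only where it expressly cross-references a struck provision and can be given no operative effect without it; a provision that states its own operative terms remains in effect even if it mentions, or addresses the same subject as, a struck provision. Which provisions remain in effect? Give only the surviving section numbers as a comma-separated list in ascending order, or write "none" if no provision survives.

1, 2, 4, 5, 6, 7, 9

Paragraph 3 is struck. The only function of Paragraph 8 is the notice requirement for Paragraph 3, so it cannot stand once Paragraph 3 is removed. Paragraph 9 is a severability clause and preserves every provision that can still be given independent effect. Paragraph 1, Paragraph 2, Paragraph 4, Paragraph 5, Paragraph 6, Paragraph 7, and Paragraph 9 remain in effect.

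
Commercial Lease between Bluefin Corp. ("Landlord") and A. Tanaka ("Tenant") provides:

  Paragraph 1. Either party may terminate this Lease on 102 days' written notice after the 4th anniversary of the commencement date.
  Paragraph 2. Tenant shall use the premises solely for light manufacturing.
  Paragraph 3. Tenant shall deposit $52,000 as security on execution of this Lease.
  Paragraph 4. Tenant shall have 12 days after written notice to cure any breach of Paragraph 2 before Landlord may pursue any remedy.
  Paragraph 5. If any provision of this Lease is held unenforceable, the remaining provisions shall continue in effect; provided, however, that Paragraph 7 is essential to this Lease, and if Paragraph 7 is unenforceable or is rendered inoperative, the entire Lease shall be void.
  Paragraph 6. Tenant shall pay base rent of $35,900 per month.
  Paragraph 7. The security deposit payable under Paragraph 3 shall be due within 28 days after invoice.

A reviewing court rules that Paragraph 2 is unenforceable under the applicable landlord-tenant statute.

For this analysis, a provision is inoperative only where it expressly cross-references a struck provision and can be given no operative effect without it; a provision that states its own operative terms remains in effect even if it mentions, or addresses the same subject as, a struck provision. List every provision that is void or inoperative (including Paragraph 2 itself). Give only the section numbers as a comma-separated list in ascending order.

2, 4

Paragraph 2 is struck. Paragraph 4 operates only by reference to Paragraph 2, so it falls with Paragraph 2. Paragraph 5 makes Paragraph 7 an essential term, but Paragraph 7 is unaffected, so the severability proviso in Paragraph 5 preserves the remaining provisions. The provisions still in force are Paragraph 1, Paragraph 3, Paragraph 5, Paragraph 6, and Paragraph 7.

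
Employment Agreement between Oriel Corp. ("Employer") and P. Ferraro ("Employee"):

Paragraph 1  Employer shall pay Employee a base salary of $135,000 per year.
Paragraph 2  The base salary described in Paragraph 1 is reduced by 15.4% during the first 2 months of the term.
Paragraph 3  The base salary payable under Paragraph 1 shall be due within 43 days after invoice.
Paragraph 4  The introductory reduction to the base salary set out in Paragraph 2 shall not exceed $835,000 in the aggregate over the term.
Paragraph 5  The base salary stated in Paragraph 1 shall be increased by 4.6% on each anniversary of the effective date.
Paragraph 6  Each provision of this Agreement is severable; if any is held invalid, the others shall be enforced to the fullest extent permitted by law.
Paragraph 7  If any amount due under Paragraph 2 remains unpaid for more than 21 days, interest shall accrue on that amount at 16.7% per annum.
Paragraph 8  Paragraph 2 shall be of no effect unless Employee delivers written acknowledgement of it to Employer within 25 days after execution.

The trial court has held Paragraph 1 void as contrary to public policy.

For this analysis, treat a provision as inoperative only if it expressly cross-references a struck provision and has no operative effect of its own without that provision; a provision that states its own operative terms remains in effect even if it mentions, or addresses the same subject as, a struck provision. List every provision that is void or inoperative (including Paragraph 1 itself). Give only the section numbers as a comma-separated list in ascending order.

1, 2, 3, 4, 5, 7, 8

Paragraph 1 is struck. Paragraph 2 operates only by reference to Paragraph 1, so it falls with Paragraph 1. The whole of Paragraph 3 is the payment deadline for the base salary, defined by reference to Paragraph 1, so Paragraph 3 cannot stand once Paragraph 1 is removed. The whole of Paragraph 5 is the escalation of the base salary, defined by reference to Paragraph 1, so Paragraph 5 cannot stand once Paragraph 1 is removed. Paragraph 4 operates only by reference to Paragraph 2, so it falls with Paragraph 2. The whole of Paragraph 7 is the default interest on the introductory reduction to the base salary, defined by reference to Paragraph 2, so Paragraph 7 cannot stand once Paragraph 2 is removed. The only function of Paragraph 8 is the acknowledgement condition for Paragraph 2, so it cannot stand once Paragraph 2 is removed. Under the severability clause in Paragraph 6, the remaining provisions continue in force. Only Paragraph 6 remains in effect.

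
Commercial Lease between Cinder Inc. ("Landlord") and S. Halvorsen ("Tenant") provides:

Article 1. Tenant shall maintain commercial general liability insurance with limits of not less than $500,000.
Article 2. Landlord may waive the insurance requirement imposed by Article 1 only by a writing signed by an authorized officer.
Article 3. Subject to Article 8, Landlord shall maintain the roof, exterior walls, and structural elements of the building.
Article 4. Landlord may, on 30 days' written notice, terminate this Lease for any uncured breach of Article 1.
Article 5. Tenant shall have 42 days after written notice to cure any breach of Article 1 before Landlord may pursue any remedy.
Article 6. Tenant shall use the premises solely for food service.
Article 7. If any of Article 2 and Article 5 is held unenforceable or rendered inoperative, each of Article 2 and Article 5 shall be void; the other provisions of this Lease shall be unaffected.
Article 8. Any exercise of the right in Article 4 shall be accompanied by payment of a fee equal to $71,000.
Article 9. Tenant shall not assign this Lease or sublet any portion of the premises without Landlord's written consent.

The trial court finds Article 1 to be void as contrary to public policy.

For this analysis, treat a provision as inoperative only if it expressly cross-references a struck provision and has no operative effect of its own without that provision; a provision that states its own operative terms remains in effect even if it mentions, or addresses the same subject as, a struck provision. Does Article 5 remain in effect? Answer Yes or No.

Article 1 is struck. Article 2 has no operative effect of its own apart from Article 1 and is therefore inoperative. Article 4 merely fixes the termination right for breach of Article 1; with Article 1 gone it has nothing to operate on and falls away. Article 5 operates only by reference to Article 1, so it falls with Article 1. The only function of Article 8 is the exercise fee for Article 4, so it cannot stand once Article 4 is removed. Article 3 mentions Article 8 but its own obligation stands independently of Article 8, so Article 3 is not affected. Article 7 declares Article 2 and Article 5 mutually dependent; since one of them has fallen, all of them are of no effect. The remainder continues in force under Article 7. That leaves Article 3, Article 6, Article 7, and Article 9 in effect. Article 5 is among the inoperative provisions, so the answer is no.

No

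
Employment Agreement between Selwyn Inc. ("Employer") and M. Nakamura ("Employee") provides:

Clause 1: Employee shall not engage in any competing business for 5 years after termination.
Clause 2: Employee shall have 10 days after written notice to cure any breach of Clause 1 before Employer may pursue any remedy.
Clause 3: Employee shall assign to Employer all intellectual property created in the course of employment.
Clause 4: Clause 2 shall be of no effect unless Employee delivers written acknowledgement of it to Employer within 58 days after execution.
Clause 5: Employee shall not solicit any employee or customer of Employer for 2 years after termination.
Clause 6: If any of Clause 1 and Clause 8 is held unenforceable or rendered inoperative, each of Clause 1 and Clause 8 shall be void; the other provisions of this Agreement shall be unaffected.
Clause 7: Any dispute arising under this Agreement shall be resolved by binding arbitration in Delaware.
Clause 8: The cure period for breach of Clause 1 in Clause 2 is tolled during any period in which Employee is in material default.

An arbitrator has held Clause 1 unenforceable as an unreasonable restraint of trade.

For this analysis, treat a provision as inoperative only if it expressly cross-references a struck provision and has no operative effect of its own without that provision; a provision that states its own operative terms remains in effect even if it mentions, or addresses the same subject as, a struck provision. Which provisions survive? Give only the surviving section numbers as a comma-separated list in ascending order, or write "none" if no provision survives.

Clause 1 is struck. Clause 2 has no operative effect of its own apart from Clause 1 and is therefore inoperative. Clause 4 merely fixes the acknowledgement condition for Clause 2; with Clause 2 gone it has nothing to operate on and falls away. Clause 8 does nothing except set the tolling of the cure period for breach of Clause 1 by reference to Clause 2; with Clause 2 gone it has no independent effect and is inoperative. Clause 6 declares Clause 1 and Clause 8 mutually dependent; since one of them has fallen, all of them are of no effect. The remainder continues in force under Clause 6. Clause 3, Clause 5, Clause 6, and Clause 7 remain in effect.

3, 5, 6, 7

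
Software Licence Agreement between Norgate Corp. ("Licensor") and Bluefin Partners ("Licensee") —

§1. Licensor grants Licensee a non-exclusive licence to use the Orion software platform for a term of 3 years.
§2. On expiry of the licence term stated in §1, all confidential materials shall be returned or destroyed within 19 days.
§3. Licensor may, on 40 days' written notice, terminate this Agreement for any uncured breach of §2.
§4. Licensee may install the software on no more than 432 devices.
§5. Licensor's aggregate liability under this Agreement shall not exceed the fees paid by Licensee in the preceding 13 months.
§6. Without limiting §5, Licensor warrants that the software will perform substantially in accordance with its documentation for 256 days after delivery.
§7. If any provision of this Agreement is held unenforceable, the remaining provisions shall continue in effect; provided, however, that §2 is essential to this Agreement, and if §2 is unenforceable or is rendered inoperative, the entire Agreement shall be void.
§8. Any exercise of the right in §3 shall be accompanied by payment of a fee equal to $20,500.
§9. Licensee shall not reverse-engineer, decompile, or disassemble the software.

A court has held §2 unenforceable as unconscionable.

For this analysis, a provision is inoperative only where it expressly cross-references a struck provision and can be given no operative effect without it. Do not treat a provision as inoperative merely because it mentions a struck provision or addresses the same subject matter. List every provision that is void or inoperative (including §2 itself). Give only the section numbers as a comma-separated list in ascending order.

§2 is struck. The only function of §3 is the termination right for breach of §2, so it cannot stand once §2 is removed. The only function of §8 is the exercise fee for §3, so it cannot stand once §3 is removed. §7 makes §2 an essential term, and §2 is the provision held invalid; under §7, the entire Agreement is therefore void. No provision of the Agreement survives.

1, 2, 3, 4, 5, 6, 7, 8, 9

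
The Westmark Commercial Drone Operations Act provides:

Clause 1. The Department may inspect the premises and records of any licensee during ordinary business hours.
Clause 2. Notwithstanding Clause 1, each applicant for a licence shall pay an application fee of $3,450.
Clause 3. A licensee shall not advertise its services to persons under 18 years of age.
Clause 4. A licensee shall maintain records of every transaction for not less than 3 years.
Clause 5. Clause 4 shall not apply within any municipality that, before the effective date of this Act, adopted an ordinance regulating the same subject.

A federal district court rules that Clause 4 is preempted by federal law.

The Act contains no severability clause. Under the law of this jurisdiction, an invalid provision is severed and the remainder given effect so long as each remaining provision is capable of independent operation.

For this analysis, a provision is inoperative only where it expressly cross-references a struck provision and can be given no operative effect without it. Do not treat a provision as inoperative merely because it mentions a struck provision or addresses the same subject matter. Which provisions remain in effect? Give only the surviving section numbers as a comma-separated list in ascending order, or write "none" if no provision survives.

1, 2, 3

Clause 4 is struck. The only function of Clause 5 is the local-preemption carve-out from Clause 4, so it cannot stand once Clause 4 is removed. With no severability clause, the stated default rule severs what cannot stand and enforces each remaining provision that can operate on its own. The provisions still in force are Clause 1, Clause 2, and Clause 3.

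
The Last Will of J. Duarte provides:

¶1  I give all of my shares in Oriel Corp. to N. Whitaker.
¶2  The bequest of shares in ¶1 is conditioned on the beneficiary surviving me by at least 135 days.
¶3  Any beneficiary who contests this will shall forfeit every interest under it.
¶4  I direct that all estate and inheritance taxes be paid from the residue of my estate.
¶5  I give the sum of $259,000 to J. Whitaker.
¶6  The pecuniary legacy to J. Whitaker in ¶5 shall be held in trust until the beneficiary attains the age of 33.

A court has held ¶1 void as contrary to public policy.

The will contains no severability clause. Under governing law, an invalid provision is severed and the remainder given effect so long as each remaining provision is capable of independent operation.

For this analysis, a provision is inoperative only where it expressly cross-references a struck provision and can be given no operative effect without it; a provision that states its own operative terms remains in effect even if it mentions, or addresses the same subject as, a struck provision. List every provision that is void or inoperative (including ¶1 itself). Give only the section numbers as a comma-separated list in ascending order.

¶1 is struck. The only function of ¶2 is the survivorship condition on ¶1, so it cannot stand once ¶1 is removed. With no severability clause, the stated default rule severs what cannot stand and enforces each remaining provision that can operate on its own. ¶3, ¶4, ¶5, and ¶6 remain in effect.

1, 2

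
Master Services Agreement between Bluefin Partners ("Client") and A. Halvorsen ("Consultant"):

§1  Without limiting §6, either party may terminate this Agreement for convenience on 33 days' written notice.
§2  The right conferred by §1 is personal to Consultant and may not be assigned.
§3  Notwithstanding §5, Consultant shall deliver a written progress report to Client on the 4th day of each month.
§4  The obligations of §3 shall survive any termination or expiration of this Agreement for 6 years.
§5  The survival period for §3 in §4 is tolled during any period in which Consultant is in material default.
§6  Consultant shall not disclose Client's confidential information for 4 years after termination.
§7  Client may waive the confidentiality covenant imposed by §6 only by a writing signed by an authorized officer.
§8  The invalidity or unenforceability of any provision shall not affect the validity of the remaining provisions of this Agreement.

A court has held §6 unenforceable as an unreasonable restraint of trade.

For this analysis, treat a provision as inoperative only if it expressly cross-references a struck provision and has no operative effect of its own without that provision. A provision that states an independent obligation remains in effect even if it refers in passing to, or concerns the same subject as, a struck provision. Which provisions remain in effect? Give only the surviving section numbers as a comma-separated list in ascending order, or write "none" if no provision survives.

§6 is struck. The only function of §7 is the waiver condition for §6, so it cannot stand once §6 is removed. Although §1 refers to §6, its operative terms do not depend on §6, so it remains in effect. §8 is a severability clause and preserves every provision that can still be given independent effect. §1, §2, §3, §4, §5, and §8 remain in effect.

1, 2, 3, 4, 5, 8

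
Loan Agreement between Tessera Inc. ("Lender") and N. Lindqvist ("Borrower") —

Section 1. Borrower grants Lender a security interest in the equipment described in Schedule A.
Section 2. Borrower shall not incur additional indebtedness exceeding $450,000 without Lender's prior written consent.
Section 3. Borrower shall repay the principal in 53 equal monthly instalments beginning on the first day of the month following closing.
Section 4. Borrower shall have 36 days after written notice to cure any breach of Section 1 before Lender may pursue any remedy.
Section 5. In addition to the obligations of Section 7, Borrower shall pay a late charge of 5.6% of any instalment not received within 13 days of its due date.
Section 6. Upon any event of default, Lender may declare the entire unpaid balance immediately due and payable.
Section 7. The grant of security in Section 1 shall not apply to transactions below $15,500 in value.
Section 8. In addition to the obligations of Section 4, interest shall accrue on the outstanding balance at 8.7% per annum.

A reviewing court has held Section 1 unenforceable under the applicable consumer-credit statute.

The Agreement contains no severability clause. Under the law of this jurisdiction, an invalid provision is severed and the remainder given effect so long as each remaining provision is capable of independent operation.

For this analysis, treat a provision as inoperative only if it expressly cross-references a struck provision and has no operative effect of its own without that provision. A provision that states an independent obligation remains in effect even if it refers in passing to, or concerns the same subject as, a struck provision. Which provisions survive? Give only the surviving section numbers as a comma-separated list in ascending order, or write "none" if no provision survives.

Section 1 is struck. The only function of Section 4 is the cure period for breach of Section 1, so it cannot stand once Section 1 is removed. The whole of Section 7 is the carve-out from the grant of security, defined by reference to Section 1, so Section 7 cannot stand once Section 1 is removed. Section 8 mentions Section 4 but its own obligation stands independently of Section 4, so Section 8 is not affected. Section 5 mentions Section 7 but its own obligation stands independently of Section 7, so Section 5 is not affected. With no severability clause, the stated default rule severs what cannot stand and enforces each remaining provision that can operate on its own. The provisions still in force are Section 2, Section 3, Section 5, Section 6, and Section 8.

2, 3, 5, 6, 8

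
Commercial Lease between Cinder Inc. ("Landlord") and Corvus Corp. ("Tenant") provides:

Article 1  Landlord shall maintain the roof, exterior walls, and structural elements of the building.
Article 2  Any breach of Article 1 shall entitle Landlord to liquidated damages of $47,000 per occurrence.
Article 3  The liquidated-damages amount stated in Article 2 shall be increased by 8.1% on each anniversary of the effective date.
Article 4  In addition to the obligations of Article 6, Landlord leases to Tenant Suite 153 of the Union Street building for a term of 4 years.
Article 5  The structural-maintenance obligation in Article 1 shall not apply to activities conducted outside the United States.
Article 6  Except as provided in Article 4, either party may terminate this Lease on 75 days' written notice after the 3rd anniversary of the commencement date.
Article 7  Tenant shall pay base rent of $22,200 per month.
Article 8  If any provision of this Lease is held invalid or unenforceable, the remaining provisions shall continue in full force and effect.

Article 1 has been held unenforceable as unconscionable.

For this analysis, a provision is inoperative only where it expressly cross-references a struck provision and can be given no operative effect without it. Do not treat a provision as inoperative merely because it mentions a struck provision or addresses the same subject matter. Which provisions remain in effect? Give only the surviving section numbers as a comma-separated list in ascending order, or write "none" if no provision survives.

4, 6, 7, 8

Article 1 is struck. Article 2 operates only by reference to Article 1, so it falls with Article 1. The whole of Article 5 is the carve-out from the structural-maintenance obligation, defined by reference to Article 1, so Article 5 cannot stand once Article 1 is removed. Article 3 has no operative effect of its own apart from Article 2 and is therefore inoperative. Under the severability clause in Article 8, the remaining provisions continue in force. Article 4, Article 6, Article 7, and Article 8 remain in effect.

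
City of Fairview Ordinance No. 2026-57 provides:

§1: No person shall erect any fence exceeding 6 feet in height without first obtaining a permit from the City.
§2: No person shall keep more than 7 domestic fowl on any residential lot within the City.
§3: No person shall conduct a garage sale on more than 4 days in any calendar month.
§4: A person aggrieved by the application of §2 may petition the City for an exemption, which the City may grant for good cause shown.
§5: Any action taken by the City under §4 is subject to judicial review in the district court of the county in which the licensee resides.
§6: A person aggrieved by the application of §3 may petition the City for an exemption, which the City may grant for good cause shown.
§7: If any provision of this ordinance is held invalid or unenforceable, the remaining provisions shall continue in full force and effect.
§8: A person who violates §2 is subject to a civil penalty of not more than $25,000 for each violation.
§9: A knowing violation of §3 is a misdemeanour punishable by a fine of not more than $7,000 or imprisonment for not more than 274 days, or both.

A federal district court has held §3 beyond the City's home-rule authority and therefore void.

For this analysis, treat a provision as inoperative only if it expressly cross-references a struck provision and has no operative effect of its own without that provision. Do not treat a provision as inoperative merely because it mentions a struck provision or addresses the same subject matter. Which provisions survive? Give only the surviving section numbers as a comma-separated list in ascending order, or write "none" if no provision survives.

§3 is struck. The only function of §6 is the exemption procedure for §3, so it cannot stand once §3 is removed. The only function of §9 is the criminal penalty for violating §3, so it cannot stand once §3 is removed. §7 is a severability clause and preserves every provision that can still be given independent effect. §1, §2, §4, §5, §7, and §8 remain in effect.

1, 2, 4, 5, 7, 8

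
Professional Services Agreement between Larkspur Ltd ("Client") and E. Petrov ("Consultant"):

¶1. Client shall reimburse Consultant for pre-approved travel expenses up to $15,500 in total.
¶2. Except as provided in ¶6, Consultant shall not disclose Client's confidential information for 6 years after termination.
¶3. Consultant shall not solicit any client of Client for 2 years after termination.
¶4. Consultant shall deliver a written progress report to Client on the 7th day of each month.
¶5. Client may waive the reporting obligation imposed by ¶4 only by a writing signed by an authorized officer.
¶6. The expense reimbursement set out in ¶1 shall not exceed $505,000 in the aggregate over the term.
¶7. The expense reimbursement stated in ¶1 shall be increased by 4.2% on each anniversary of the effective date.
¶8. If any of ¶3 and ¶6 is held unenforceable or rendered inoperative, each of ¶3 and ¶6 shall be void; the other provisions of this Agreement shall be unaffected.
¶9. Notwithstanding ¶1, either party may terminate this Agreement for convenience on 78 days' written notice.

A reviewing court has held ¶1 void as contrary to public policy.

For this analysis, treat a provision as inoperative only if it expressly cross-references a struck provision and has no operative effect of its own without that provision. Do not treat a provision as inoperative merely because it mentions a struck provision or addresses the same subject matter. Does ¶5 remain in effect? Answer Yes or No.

Yes

¶1 is struck. The whole of ¶6 is the aggregate cap on the expense reimbursement, defined by reference to ¶1, so ¶6 cannot stand once ¶1 is removed. ¶7 operates only by reference to ¶1, so it falls with ¶1. ¶9 mentions ¶1 but its own obligation stands independently of ¶1, so ¶9 is not affected. Although ¶2 refers to ¶6, its operative terms do not depend on ¶6, so it remains in effect. ¶8 declares ¶3 and ¶6 mutually dependent; since one of them has fallen, all of them are of no effect. That brings down ¶3 as well. The remainder continues in force under ¶8. That leaves ¶2, ¶4, ¶5, ¶8, and ¶9 in effect. ¶5 is among the surviving provisions, so the answer is yes.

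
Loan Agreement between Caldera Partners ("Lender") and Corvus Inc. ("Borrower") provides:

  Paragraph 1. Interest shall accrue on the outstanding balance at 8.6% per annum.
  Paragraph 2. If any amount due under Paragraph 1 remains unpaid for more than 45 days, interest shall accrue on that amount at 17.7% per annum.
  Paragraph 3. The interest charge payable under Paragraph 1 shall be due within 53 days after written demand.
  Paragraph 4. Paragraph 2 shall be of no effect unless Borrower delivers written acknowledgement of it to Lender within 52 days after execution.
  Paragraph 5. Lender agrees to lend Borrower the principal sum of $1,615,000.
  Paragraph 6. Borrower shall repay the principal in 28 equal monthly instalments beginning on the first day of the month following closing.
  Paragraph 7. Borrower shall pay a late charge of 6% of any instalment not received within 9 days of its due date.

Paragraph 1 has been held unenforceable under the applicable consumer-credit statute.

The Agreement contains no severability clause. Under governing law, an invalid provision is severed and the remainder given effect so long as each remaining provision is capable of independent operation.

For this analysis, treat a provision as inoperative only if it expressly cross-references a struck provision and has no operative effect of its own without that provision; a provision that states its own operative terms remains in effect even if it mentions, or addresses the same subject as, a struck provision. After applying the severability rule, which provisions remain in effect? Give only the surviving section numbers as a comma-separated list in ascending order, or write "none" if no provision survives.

5, 6, 7

Paragraph 1 is struck. Paragraph 2 operates only by reference to Paragraph 1, so it falls with Paragraph 1. Paragraph 3 operates only by reference to Paragraph 1, so it falls with Paragraph 1. Paragraph 4 has no operative effect of its own apart from Paragraph 2 and is therefore inoperative. Under the stated default rule, only provisions that cannot operate independently fall away; the rest are enforced. Paragraph 5, Paragraph 6, and Paragraph 7 remain in effect.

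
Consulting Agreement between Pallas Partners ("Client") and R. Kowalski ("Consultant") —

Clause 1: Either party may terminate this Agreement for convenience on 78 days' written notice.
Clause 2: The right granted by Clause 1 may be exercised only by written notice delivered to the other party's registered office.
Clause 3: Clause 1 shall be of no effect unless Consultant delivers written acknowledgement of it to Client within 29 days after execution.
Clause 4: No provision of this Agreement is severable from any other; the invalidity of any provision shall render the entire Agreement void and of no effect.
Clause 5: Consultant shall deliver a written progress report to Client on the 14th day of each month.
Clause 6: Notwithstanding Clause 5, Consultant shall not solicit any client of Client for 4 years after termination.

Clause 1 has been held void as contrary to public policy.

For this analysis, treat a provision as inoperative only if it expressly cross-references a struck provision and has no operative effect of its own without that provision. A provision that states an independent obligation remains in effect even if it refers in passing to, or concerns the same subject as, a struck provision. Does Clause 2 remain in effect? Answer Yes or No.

Clause 1 is struck. Clause 2 operates only by reference to Clause 1, so it falls with Clause 1. Clause 3 has no operative effect of its own apart from Clause 1 and is therefore inoperative. Clause 4 provides that the Agreement is not severable, so the invalidity of any one provision voids the entire Agreement. No provision of the Agreement survives. Clause 2 is among the inoperative provisions, so the answer is no.

No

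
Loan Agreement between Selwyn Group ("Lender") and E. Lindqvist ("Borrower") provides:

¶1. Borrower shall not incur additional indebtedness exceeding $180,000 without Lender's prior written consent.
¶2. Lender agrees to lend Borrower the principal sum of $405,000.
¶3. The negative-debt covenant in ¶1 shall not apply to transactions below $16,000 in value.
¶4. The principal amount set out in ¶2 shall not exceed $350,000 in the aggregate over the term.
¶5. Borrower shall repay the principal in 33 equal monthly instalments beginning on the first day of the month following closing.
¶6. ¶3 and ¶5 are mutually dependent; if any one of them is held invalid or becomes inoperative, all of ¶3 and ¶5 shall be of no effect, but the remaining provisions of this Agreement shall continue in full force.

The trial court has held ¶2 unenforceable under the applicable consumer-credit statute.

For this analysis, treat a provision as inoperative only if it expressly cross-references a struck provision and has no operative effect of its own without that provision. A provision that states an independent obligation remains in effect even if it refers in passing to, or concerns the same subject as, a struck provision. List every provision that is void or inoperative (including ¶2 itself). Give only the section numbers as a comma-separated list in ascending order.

2, 4

¶2 is struck. ¶4 has no operative effect of its own apart from ¶2 and is therefore inoperative. ¶6 ties ¶3 and ¶5 together, but none of those is affected here; the remaining provisions continue in force under ¶6. That leaves ¶1, ¶3, ¶5, and ¶6 in effect.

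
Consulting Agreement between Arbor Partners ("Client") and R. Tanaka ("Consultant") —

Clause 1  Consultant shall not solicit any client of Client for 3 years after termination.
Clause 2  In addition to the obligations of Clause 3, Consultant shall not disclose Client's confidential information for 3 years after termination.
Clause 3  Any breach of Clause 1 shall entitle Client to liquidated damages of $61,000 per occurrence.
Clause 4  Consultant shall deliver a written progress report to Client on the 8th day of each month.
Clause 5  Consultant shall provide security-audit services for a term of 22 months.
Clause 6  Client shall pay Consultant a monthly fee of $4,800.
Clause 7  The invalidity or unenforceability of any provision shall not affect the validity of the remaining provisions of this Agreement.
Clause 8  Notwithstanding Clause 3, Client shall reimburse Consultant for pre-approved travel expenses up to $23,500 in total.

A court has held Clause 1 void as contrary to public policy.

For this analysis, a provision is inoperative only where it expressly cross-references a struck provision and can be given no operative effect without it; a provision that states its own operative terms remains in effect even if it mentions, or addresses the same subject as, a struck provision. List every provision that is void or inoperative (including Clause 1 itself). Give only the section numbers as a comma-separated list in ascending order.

1, 3

Clause 1 is struck. Clause 3 operates only by reference to Clause 1, so it falls with Clause 1. Clause 2 mentions Clause 3 but its own obligation stands independently of Clause 3, so Clause 2 is not affected. Although Clause 8 refers to Clause 3, its operative terms do not depend on Clause 3, so it remains in effect. Clause 7 is a severability clause and preserves every provision that can still be given independent effect. Clause 2, Clause 4, Clause 5, Clause 6, Clause 7, and Clause 8 remain in effect.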